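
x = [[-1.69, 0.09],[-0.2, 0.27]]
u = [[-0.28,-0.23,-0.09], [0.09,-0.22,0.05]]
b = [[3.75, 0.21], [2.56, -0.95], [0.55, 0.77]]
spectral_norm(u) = 0.38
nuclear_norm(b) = 5.79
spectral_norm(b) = 4.58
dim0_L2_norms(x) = [1.7, 0.28]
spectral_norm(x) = 1.71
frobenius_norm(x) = 1.73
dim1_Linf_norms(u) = [0.28, 0.22]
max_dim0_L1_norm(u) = 0.45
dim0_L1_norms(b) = [6.86, 1.93]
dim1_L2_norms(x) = [1.69, 0.34]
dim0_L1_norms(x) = [1.89, 0.36]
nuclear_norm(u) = 0.61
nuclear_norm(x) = 1.96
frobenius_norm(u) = 0.45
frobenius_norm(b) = 4.74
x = u @ b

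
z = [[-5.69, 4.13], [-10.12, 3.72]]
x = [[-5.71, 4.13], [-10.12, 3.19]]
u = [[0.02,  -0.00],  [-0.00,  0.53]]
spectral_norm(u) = 0.53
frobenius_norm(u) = 0.53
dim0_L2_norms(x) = [11.62, 5.22]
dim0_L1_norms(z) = [15.81, 7.85]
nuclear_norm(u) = 0.55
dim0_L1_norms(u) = [0.02, 0.53]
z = x + u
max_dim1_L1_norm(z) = 13.84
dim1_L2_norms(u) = [0.02, 0.53]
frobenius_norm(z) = 12.87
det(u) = 0.01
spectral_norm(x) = 12.60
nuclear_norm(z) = 14.39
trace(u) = 0.55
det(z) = 20.63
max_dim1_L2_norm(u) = 0.53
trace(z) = -1.97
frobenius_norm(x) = 12.74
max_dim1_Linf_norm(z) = 10.12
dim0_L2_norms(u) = [0.02, 0.53]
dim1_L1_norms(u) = [0.02, 0.53]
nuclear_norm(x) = 14.47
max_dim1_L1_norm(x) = 13.31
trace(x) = -2.52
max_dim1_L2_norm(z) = 10.78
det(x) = 23.58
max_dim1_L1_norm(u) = 0.53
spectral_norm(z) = 12.77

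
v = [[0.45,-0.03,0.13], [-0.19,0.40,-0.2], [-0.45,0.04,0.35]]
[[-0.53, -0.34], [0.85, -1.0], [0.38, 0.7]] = v @[[-0.98, -1.16], [1.48, -2.64], [-0.34, 0.81]]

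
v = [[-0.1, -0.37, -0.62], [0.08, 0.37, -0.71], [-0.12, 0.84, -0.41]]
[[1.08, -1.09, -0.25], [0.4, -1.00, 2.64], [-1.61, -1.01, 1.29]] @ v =[[-0.17, -1.01, 0.21], [-0.44, 1.70, -0.62], [-0.07, 1.31, 1.19]]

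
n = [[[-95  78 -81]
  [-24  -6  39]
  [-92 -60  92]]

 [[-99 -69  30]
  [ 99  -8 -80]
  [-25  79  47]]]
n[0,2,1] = -60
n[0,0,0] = -95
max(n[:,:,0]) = 99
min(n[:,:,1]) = -69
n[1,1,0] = 99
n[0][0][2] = -81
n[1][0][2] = 30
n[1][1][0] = 99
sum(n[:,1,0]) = 75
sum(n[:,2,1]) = 19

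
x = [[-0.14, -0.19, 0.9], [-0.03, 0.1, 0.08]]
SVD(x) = [[-1.0, -0.07], [-0.07, 1.0]] @ diag([0.9324908098006076, 0.11602107410900439]) @ [[0.15,0.2,-0.97],[-0.18,0.97,0.17]]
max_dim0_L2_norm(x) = 0.9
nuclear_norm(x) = 1.05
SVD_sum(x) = [[-0.14, -0.18, 0.90], [-0.01, -0.01, 0.06]] + [[0.0,  -0.01,  -0.0], [-0.02,  0.11,  0.02]]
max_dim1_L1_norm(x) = 1.23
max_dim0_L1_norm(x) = 0.98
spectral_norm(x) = 0.93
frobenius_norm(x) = 0.94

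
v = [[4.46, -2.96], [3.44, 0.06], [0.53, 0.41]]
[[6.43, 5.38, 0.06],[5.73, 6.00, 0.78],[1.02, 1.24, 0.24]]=v@[[1.66, 1.73, 0.22], [0.33, 0.79, 0.31]]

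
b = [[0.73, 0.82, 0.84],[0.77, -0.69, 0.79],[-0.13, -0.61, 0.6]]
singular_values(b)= [1.61, 1.25, 0.44]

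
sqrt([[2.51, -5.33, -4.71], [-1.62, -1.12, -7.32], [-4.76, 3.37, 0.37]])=[[1.78+1.32j, (-1.39+0.3j), (-1.21+1.79j)], [(-0.4+1.4j), 0.82+0.32j, -1.89+1.91j], [-1.24+0.33j, (0.89+0.08j), 1.21+0.44j]]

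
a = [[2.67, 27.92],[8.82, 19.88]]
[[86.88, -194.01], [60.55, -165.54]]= a@[[-0.19,-3.96], [3.13,-6.57]]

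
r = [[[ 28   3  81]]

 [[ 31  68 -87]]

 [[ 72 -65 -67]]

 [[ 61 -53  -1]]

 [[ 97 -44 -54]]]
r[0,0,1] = 3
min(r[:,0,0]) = 28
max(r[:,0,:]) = 97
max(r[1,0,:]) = 68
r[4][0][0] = 97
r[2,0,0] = 72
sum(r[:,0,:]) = 70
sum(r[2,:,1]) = -65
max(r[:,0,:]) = 97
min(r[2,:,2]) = -67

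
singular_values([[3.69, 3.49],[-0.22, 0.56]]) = [5.08, 0.56]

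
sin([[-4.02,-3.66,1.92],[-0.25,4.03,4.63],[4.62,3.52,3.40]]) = [[0.23, -0.22, 0.16], [-0.08, 0.66, 0.16], [0.27, 0.17, 0.62]]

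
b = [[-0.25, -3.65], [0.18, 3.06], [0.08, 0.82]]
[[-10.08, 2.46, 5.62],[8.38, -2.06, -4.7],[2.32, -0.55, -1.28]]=b @ [[2.5, 0.10, -0.59], [2.59, -0.68, -1.50]]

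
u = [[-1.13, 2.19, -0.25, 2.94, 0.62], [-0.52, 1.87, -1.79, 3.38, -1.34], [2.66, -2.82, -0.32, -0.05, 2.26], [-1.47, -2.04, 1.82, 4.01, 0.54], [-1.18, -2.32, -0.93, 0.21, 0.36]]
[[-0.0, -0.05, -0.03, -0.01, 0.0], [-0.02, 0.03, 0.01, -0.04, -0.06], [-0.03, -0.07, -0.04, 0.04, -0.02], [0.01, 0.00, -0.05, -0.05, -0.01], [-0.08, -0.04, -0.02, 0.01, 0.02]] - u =[[1.13, -2.24, 0.22, -2.95, -0.62],[0.5, -1.84, 1.8, -3.42, 1.28],[-2.69, 2.75, 0.28, 0.09, -2.28],[1.48, 2.04, -1.87, -4.06, -0.55],[1.1, 2.28, 0.91, -0.2, -0.34]]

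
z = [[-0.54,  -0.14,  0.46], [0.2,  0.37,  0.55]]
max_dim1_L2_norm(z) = 0.72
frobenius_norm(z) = 1.00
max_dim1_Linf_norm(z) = 0.55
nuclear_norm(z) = 1.41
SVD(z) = [[-0.78, -0.62], [-0.62, 0.78]] @ diag([0.7725237175634508, 0.636715875255161]) @ [[0.39, -0.16, -0.91], [0.77, 0.59, 0.23]]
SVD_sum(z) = [[-0.23,0.09,0.55], [-0.19,0.07,0.44]] + [[-0.31, -0.23, -0.09], [0.39, 0.3, 0.11]]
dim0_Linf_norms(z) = [0.54, 0.37, 0.55]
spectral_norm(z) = 0.77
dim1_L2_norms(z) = [0.72, 0.69]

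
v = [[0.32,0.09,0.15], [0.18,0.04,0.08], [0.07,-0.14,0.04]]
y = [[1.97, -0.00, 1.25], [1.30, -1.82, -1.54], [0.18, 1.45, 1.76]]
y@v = [[0.72, 0.00, 0.35], [-0.02, 0.26, -0.01], [0.44, -0.17, 0.21]]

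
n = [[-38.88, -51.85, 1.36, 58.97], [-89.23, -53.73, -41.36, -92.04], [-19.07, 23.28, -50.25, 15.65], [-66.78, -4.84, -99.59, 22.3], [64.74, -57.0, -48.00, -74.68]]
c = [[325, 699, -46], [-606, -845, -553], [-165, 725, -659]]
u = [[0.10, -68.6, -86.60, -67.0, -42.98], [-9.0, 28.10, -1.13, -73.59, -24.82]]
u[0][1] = -68.6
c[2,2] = -659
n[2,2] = -50.25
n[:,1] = [-51.85, -53.73, 23.28, -4.84, -57.0]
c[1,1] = -845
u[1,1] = 28.1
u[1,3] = -73.59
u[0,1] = -68.6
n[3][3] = 22.3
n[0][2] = 1.36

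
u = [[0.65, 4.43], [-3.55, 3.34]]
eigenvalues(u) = [(2+3.73j), (2-3.73j)]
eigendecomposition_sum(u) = [[(0.33+2.22j), (2.22-1.18j)], [(-1.77+0.95j), (1.67+1.51j)]] + [[(0.33-2.22j),  (2.22+1.18j)], [(-1.77-0.95j),  1.67-1.51j]]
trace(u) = 3.99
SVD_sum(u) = [[-1.48, 3.54],[-1.71, 4.11]] + [[2.13, 0.89],[-1.84, -0.77]]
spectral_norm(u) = 5.88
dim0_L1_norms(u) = [4.2, 7.77]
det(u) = 17.90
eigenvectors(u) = [[0.75+0.00j, (0.75-0j)],[0.23+0.63j, 0.23-0.63j]]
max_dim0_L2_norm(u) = 5.55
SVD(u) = [[0.65,0.76],[0.76,-0.65]] @ diag([5.876096950809684, 3.0458142794144756]) @ [[-0.39, 0.92], [0.92, 0.39]]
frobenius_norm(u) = 6.62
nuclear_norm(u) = 8.92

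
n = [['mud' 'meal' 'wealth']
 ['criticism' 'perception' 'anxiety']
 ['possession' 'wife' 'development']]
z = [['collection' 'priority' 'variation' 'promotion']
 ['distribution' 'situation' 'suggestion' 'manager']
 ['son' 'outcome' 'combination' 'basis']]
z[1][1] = 'situation'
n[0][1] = 'meal'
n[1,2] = 'anxiety'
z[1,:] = ['distribution', 'situation', 'suggestion', 'manager']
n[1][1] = 'perception'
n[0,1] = 'meal'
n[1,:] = ['criticism', 'perception', 'anxiety']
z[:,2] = ['variation', 'suggestion', 'combination']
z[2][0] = 'son'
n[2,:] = ['possession', 'wife', 'development']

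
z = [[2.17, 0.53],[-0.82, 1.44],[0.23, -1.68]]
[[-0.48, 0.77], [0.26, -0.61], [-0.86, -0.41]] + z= [[1.69,1.30], [-0.56,0.83], [-0.63,-2.09]]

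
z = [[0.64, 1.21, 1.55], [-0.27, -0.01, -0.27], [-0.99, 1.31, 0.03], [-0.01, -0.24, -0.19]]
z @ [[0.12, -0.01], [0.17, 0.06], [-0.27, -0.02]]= [[-0.14, 0.04], [0.04, 0.01], [0.10, 0.09], [0.01, -0.01]]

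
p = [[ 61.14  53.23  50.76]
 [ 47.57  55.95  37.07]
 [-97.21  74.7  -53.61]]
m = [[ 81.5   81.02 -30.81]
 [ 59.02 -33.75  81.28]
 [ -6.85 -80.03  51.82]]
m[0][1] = 81.02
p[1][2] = 37.07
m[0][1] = 81.02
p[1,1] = 55.95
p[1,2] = 37.07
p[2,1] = 74.7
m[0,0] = 81.5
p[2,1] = 74.7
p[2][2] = -53.61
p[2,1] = 74.7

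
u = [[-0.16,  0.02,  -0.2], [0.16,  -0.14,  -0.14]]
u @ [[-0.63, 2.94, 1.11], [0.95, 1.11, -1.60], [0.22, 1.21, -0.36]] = [[0.08, -0.69, -0.14], [-0.26, 0.15, 0.45]]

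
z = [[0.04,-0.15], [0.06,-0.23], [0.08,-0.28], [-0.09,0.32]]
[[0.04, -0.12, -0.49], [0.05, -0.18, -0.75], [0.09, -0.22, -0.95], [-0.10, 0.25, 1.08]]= z @ [[4.32,-0.11,-5.43],[0.91,0.75,1.85]]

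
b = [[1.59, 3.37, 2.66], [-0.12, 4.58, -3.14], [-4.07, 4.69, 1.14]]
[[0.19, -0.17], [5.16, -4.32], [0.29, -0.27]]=b @ [[0.34,-0.28], [0.56,-0.47], [-0.84,0.70]]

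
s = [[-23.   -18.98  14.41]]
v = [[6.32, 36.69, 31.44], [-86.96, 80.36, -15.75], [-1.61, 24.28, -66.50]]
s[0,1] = -18.98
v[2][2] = -66.5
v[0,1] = 36.69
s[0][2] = 14.41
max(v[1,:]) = 80.36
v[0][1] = 36.69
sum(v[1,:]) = -22.349999999999994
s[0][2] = 14.41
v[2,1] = 24.28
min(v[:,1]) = 24.28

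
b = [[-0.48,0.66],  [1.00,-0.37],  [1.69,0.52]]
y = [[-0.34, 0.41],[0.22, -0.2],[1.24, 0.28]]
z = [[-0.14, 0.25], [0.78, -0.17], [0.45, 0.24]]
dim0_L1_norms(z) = [1.37, 0.66]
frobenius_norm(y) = 1.41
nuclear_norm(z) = 1.29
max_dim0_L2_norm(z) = 0.91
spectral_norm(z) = 0.91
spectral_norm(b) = 2.02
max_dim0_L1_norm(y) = 1.8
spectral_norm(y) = 1.31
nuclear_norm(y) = 1.83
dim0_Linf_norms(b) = [1.69, 0.66]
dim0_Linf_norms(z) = [0.78, 0.25]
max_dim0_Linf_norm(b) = 1.69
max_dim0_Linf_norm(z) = 0.78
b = z + y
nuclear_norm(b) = 2.94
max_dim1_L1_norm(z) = 0.95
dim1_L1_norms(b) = [1.14, 1.37, 2.21]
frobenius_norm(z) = 0.99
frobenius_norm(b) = 2.22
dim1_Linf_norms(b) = [0.66, 1.0, 1.69]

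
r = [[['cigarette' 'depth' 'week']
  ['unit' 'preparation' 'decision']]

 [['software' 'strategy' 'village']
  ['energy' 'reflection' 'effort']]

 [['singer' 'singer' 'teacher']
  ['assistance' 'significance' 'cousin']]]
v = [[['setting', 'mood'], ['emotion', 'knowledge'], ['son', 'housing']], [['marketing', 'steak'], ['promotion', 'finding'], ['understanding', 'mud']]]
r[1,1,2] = 'effort'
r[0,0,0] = 'cigarette'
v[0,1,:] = ['emotion', 'knowledge']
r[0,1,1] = 'preparation'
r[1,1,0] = 'energy'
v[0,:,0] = ['setting', 'emotion', 'son']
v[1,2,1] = 'mud'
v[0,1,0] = 'emotion'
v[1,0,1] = 'steak'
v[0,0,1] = 'mood'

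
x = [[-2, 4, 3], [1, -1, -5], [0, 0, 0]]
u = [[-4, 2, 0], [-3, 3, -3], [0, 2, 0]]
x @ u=[[-4, 14, -12], [-1, -11, 3], [0, 0, 0]]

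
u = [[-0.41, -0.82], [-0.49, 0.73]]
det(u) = -0.70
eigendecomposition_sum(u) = [[-0.58,-0.33], [-0.2,-0.11]] + [[0.17, -0.49], [-0.29, 0.84]]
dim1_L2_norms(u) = [0.92, 0.88]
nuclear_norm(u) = 1.74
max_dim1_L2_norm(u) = 0.92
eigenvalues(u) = [-0.69, 1.01]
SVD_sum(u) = [[0.02,-0.81], [-0.02,0.74]] + [[-0.43, -0.01], [-0.47, -0.01]]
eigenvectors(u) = [[-0.95,0.5], [-0.33,-0.87]]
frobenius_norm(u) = 1.27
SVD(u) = [[-0.74,0.68], [0.68,0.74]] @ diag([1.0981254452009657, 0.6384516478185177]) @ [[-0.03, 1.00],[-1.0, -0.03]]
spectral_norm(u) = 1.10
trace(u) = 0.32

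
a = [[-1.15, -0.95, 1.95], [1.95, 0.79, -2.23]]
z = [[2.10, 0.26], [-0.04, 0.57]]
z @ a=[[-1.91, -1.79, 3.52], [1.16, 0.49, -1.35]]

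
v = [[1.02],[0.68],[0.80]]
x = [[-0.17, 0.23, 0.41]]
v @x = [[-0.17, 0.23, 0.42], [-0.12, 0.16, 0.28], [-0.14, 0.18, 0.33]]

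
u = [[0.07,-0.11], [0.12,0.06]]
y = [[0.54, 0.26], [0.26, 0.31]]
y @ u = [[0.07, -0.04], [0.06, -0.01]]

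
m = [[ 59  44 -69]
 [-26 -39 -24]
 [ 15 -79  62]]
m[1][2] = -24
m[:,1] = [44, -39, -79]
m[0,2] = -69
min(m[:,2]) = -69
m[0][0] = 59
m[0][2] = -69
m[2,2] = 62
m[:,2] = [-69, -24, 62]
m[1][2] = -24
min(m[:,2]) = -69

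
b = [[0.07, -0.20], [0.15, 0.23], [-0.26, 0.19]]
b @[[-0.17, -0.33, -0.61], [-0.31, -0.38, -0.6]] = [[0.05,0.05,0.08], [-0.10,-0.14,-0.23], [-0.01,0.01,0.04]]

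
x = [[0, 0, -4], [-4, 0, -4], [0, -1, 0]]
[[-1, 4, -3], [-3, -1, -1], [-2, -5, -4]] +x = [[-1, 4, -7], [-7, -1, -5], [-2, -6, -4]]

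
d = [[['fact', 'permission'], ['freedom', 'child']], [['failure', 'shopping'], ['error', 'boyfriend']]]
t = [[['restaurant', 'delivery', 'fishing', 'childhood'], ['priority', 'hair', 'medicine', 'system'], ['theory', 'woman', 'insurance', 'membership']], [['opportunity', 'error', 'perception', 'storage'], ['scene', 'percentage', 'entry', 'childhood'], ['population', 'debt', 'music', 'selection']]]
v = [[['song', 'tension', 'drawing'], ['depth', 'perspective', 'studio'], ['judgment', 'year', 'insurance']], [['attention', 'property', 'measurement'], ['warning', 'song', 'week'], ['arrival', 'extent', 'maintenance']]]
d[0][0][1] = 'permission'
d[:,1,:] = [['freedom', 'child'], ['error', 'boyfriend']]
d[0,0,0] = 'fact'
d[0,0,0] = 'fact'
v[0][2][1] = 'year'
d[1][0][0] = 'failure'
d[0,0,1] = 'permission'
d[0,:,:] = [['fact', 'permission'], ['freedom', 'child']]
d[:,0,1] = ['permission', 'shopping']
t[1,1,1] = 'percentage'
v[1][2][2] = 'maintenance'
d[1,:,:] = [['failure', 'shopping'], ['error', 'boyfriend']]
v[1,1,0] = 'warning'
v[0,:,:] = [['song', 'tension', 'drawing'], ['depth', 'perspective', 'studio'], ['judgment', 'year', 'insurance']]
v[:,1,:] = [['depth', 'perspective', 'studio'], ['warning', 'song', 'week']]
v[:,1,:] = [['depth', 'perspective', 'studio'], ['warning', 'song', 'week']]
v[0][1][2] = 'studio'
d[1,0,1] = 'shopping'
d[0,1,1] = 'child'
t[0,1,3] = 'system'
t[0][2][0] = 'theory'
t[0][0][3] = 'childhood'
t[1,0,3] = 'storage'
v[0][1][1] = 'perspective'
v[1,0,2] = 'measurement'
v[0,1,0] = 'depth'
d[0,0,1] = 'permission'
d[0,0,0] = 'fact'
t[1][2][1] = 'debt'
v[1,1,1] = 'song'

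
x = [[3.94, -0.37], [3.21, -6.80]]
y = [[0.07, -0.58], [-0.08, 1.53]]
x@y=[[0.31, -2.85], [0.77, -12.27]]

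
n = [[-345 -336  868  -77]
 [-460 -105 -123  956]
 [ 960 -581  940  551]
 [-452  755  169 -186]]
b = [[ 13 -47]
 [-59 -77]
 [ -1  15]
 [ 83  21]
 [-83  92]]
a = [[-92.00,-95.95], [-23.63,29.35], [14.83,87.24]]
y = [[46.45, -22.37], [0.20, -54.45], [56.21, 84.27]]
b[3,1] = 21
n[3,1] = 755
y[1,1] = -54.45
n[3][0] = -452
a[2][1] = 87.24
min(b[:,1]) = -77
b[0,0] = 13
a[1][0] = -23.63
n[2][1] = -581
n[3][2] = 169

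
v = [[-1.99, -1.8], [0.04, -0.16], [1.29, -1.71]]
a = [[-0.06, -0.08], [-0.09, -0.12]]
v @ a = [[0.28,  0.38], [0.01,  0.02], [0.08,  0.10]]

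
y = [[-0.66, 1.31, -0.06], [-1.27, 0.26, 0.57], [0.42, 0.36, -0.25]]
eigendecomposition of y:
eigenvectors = [[(0.7+0j),0.70-0.00j,(0.43+0j)], [(0.17+0.6j),(0.17-0.6j),0.28+0.00j], [(0.16-0.32j),(0.16+0.32j),0.86+0.00j]]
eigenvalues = [(-0.36+1.16j), (-0.36-1.16j), (0.08+0j)]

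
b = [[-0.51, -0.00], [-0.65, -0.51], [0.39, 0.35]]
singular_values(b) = [1.06, 0.3]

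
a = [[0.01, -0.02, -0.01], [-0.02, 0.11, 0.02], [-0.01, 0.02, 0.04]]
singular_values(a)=[0.12, 0.04, 0.0]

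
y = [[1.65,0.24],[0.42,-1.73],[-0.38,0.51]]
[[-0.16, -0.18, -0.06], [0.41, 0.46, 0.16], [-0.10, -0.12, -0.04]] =y @ [[-0.06, -0.07, -0.02], [-0.25, -0.28, -0.10]]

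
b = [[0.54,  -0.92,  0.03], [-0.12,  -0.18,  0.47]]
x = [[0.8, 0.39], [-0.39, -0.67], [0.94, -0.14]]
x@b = [[0.39, -0.81, 0.21], [-0.13, 0.48, -0.33], [0.52, -0.84, -0.04]]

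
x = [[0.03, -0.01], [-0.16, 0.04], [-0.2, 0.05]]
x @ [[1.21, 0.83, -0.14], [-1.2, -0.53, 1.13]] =[[0.05,0.03,-0.02], [-0.24,-0.15,0.07], [-0.30,-0.19,0.08]]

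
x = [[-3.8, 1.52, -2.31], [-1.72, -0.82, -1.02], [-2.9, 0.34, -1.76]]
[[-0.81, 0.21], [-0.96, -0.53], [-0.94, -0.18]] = x @ [[0.34, 0.17],[0.39, 0.41],[0.05, -0.10]]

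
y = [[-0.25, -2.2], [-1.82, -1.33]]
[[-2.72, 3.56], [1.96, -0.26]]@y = [[-5.8, 1.25], [-0.02, -3.97]]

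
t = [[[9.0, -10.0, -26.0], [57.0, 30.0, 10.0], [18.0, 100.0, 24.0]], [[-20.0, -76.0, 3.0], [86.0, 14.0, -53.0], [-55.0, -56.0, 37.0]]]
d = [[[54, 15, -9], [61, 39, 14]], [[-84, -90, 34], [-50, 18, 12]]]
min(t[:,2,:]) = -56.0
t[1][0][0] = -20.0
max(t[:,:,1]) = 100.0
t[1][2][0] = -55.0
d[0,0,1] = 15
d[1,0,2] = 34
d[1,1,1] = 18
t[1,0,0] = -20.0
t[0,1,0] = 57.0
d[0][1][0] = 61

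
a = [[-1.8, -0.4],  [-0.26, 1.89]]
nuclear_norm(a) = 3.75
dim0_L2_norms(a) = [1.82, 1.93]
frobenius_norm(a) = 2.65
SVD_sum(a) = [[-0.43, -1.0],[0.65, 1.49]] + [[-1.37, 0.60], [-0.91, 0.4]]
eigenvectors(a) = [[-1.00, 0.11], [-0.07, -0.99]]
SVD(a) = [[-0.55, 0.83], [0.83, 0.55]] @ diag([1.957496446592356, 1.7910632768214243]) @ [[0.40, 0.92], [-0.92, 0.40]]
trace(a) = 0.09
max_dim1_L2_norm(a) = 1.91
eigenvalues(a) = [-1.83, 1.92]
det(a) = -3.51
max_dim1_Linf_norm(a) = 1.89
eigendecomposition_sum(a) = [[-1.81, -0.20], [-0.13, -0.01]] + [[0.01,  -0.20],[-0.13,  1.9]]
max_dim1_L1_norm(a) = 2.2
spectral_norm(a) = 1.96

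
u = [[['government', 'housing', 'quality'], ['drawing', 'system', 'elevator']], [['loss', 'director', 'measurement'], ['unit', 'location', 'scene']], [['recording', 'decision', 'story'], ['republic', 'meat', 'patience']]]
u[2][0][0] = 'recording'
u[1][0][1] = 'director'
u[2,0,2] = 'story'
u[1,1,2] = 'scene'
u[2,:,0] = ['recording', 'republic']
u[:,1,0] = ['drawing', 'unit', 'republic']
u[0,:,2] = ['quality', 'elevator']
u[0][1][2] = 'elevator'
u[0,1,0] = 'drawing'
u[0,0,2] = 'quality'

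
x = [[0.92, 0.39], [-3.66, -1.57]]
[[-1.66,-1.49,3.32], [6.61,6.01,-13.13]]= x @ [[-1.58,0.39,5.18], [-0.53,-4.74,-3.71]]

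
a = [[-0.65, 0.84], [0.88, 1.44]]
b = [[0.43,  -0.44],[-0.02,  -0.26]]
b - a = [[1.08, -1.28],[-0.90, -1.70]]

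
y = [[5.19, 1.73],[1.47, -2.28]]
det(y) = -14.38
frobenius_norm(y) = 6.11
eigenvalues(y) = [5.52, -2.61]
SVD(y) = [[-0.99, -0.16], [-0.16, 0.99]] @ diag([5.524073633760636, 2.6024816020080843]) @ [[-0.97, -0.24],[0.24, -0.97]]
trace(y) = 2.91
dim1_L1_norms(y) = [6.92, 3.75]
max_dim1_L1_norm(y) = 6.92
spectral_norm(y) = 5.52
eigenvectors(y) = [[0.98, -0.22],  [0.19, 0.98]]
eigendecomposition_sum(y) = [[5.29, 1.17], [1.0, 0.22]] + [[-0.1, 0.56], [0.47, -2.5]]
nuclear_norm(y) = 8.13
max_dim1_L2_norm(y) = 5.47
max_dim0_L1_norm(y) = 6.66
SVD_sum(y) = [[5.29, 1.33], [0.84, 0.21]] + [[-0.1, 0.4], [0.63, -2.49]]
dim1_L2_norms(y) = [5.47, 2.71]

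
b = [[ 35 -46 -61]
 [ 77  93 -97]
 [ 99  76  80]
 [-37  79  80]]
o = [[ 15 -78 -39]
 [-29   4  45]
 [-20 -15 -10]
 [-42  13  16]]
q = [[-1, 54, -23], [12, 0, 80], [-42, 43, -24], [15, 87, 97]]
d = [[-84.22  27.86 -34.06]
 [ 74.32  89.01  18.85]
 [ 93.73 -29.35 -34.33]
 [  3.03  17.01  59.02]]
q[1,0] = 12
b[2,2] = 80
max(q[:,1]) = 87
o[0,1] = -78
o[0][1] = -78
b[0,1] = -46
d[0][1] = 27.86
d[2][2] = -34.33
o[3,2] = 16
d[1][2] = 18.85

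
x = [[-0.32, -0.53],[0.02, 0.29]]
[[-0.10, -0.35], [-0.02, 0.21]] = x@[[0.52,-0.12], [-0.12,0.74]]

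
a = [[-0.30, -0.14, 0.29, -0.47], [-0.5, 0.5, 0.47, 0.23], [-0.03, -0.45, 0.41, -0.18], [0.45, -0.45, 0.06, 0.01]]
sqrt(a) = [[-0.03, -0.22, 0.47, -0.68], [-0.57, 0.73, 0.48, -0.04], [-0.16, -0.35, 0.8, -0.22], [0.52, -0.27, -0.04, 0.59]]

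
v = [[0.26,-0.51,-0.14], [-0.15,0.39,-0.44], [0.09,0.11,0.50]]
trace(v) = 1.15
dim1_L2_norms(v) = [0.59, 0.61, 0.52]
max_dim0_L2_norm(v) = 0.68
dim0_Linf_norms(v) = [0.26, 0.51, 0.5]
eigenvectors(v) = [[(-0.8+0j), 0.91+0.00j, 0.91-0.00j], [0.60+0.00j, 0.09-0.20j, (0.09+0.2j)], [(-0.05+0j), -0.34-0.09j, (-0.34+0.09j)]]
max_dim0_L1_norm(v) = 1.08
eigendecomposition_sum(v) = [[0.33-0.00j, -0.34+0.00j, 0.79-0.00j],[-0.24+0.00j, (0.25+0j), -0.59+0.00j],[(0.02-0j), (-0.02+0j), (0.05-0j)]] + [[(-0.03+0.23j), (-0.09+0.36j), (-0.46+0.55j)], [(0.05+0.03j), (0.07+0.06j), 0.07+0.16j], [0.03-0.08j, (0.07-0.13j), 0.22-0.16j]] + [[-0.03-0.23j, (-0.09-0.36j), -0.46-0.55j], [(0.05-0.03j), 0.07-0.06j, 0.07-0.16j], [(0.03+0.08j), 0.07+0.13j, 0.22+0.16j]]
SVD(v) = [[0.49, -0.71, -0.50], [-0.80, -0.14, -0.59], [0.35, 0.69, -0.63]] @ diag([0.7486044792087825, 0.6429739164718409, 0.10897649492165853]) @ [[0.37, -0.7, 0.61], [-0.16, 0.6, 0.78], [-0.91, -0.39, 0.11]]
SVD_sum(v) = [[0.14, -0.26, 0.22],[-0.22, 0.42, -0.36],[0.1, -0.18, 0.16]] + [[0.07, -0.27, -0.36], [0.01, -0.05, -0.07], [-0.07, 0.27, 0.35]] + [[0.05, 0.02, -0.01], [0.06, 0.02, -0.01], [0.06, 0.03, -0.01]]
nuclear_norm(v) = 1.50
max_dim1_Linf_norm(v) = 0.51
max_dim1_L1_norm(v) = 0.98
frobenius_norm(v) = 0.99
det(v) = 0.05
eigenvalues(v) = [(0.63+0j), (0.26+0.13j), (0.26-0.13j)]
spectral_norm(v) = 0.75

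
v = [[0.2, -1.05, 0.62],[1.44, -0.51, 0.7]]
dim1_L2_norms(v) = [1.24, 1.68]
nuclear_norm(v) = 2.77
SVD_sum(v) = [[0.69, -0.51, 0.48], [1.14, -0.84, 0.79]] + [[-0.49, -0.54, 0.14], [0.30, 0.33, -0.09]]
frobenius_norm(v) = 2.09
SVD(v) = [[-0.52, -0.85],[-0.85, 0.52]] @ diag([1.894762427583074, 0.8720523740117314]) @ [[-0.70, 0.52, -0.49], [0.66, 0.72, -0.19]]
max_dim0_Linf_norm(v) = 1.44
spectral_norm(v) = 1.89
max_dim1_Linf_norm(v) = 1.44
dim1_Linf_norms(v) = [1.05, 1.44]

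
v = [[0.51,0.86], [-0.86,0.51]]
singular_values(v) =[1.0, 1.0]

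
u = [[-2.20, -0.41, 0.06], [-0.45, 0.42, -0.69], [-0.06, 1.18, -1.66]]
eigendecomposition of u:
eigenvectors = [[0.98,0.13,-0.1], [0.13,-0.81,0.37], [-0.15,-0.58,0.92]]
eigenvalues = [-2.26, 0.0, -1.18]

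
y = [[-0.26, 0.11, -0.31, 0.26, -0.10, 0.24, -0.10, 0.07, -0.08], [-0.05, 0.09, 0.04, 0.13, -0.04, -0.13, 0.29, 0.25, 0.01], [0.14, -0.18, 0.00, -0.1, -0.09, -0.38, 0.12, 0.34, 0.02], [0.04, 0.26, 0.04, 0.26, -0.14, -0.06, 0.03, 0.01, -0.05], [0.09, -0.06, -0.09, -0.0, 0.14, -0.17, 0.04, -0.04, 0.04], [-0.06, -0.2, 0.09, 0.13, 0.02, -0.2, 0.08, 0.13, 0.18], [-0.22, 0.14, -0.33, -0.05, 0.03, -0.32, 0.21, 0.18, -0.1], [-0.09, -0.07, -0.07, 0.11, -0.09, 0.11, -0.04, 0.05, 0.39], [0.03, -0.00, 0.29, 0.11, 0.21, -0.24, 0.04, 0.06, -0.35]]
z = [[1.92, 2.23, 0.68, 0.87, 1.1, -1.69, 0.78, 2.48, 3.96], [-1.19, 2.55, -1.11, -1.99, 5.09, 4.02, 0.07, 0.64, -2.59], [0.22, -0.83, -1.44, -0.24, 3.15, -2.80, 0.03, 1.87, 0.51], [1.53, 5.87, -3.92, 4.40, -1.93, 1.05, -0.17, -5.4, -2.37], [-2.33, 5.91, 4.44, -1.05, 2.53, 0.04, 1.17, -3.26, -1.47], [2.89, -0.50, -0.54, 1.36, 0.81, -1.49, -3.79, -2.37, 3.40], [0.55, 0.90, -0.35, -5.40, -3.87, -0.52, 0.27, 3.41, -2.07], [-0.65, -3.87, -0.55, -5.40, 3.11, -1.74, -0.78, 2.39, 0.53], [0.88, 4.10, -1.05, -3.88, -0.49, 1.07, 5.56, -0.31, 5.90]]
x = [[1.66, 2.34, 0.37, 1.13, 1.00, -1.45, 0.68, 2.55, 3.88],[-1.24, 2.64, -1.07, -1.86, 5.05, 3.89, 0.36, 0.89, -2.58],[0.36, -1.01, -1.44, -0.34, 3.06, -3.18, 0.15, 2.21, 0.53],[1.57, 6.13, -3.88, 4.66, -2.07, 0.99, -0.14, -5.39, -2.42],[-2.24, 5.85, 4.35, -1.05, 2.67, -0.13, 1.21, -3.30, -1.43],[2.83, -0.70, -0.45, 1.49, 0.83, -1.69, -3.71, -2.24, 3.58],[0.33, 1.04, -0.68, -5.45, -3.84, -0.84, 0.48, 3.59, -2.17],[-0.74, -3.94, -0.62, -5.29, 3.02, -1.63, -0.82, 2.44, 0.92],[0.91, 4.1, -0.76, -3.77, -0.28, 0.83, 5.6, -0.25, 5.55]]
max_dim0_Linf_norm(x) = 6.13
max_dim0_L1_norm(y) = 1.85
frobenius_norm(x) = 24.33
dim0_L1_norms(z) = [12.16, 26.76, 14.08, 24.59, 22.08, 14.42, 12.62, 22.13, 22.8]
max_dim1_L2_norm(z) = 10.54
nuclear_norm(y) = 3.73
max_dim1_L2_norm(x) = 10.82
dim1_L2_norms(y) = [0.58, 0.44, 0.59, 0.41, 0.27, 0.41, 0.61, 0.45, 0.57]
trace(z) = 17.03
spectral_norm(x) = 13.95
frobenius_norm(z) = 24.25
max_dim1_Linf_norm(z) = 5.91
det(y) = -0.00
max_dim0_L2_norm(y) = 0.68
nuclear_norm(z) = 63.07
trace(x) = 16.97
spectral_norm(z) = 13.66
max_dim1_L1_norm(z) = 26.64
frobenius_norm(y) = 1.48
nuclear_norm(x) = 63.43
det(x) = 2461689.03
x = z + y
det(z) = 106136.58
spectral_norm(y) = 0.87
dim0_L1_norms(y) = [0.98, 1.11, 1.26, 1.15, 0.86, 1.85, 0.95, 1.13, 1.22]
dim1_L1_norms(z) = [15.71, 19.25, 11.09, 26.64, 22.2, 17.15, 17.34, 19.02, 23.24]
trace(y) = -0.06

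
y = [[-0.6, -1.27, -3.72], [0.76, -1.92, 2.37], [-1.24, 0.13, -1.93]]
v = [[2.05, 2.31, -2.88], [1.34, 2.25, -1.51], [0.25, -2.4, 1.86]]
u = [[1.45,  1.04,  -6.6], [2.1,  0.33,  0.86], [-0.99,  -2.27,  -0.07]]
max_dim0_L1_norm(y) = 8.02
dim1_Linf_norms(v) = [2.88, 2.25, 2.4]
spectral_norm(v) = 5.79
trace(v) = 6.16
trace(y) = -4.45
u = y + v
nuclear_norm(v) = 7.93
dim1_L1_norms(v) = [7.24, 5.1, 4.51]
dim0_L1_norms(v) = [3.64, 6.96, 6.25]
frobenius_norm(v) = 6.02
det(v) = 5.40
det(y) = 8.32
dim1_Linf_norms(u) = [6.6, 2.1, 2.27]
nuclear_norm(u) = 11.35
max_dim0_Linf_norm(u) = 6.6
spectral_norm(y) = 5.00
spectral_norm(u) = 6.86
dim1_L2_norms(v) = [4.22, 3.02, 3.05]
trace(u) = 1.71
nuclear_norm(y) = 8.05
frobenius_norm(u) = 7.62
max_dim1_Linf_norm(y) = 3.72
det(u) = 31.37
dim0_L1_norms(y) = [2.6, 3.32, 8.02]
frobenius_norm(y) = 5.57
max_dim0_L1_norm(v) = 6.96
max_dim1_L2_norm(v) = 4.22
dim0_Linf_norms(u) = [2.1, 2.27, 6.6]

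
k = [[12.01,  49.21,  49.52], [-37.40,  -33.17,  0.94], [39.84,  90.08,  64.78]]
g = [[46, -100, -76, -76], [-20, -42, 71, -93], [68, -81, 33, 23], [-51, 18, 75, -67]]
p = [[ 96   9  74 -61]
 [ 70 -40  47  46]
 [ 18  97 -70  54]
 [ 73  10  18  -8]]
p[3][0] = 73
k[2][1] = 90.08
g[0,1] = -100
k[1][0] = -37.4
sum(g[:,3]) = -213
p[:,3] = [-61, 46, 54, -8]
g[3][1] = 18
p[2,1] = 97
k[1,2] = 0.94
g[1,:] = [-20, -42, 71, -93]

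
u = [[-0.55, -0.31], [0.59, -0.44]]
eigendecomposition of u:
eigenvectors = [[0.08-0.58j, (0.08+0.58j)],[-0.81+0.00j, (-0.81-0j)]]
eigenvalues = [(-0.5+0.42j), (-0.5-0.42j)]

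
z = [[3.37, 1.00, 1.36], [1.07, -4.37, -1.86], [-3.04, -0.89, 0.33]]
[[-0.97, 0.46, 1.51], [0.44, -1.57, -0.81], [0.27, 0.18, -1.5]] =z @[[-0.14, -0.07, 0.39], [0.03, 0.18, 0.32], [-0.39, 0.38, -0.09]]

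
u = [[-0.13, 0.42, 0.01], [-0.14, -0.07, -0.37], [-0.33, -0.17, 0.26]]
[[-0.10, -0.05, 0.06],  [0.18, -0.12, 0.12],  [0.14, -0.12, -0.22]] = u @ [[-0.45, 0.47, 0.21], [-0.36, 0.02, 0.22], [-0.25, 0.13, -0.45]]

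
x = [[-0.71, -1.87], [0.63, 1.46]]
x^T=[[-0.71, 0.63], [-1.87, 1.46]]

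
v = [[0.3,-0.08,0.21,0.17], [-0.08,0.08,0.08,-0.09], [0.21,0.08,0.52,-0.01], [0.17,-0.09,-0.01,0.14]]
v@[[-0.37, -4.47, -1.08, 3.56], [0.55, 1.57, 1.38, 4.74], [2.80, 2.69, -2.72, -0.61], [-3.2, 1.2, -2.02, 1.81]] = [[-0.11, -0.70, -1.35, 0.87], [0.59, 0.59, 0.16, -0.12], [1.45, 0.57, -1.51, 0.79], [-0.59, -0.76, -0.56, 0.44]]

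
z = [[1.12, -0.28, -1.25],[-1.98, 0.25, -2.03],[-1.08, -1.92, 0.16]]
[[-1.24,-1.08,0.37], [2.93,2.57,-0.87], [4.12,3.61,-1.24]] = z@[[-1.54, -1.35, 0.46], [-1.29, -1.13, 0.39], [-0.10, -0.09, 0.03]]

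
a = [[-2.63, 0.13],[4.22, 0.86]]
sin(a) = [[-0.31, 0.04], [1.34, 0.80]]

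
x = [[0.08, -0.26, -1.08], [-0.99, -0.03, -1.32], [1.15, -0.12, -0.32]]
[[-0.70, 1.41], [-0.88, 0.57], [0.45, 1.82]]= x @ [[0.68,  1.28], [2.48,  0.82], [0.10,  -1.41]]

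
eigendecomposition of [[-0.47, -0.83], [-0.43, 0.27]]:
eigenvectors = [[-0.93, 0.61],[-0.37, -0.79]]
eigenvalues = [-0.8, 0.6]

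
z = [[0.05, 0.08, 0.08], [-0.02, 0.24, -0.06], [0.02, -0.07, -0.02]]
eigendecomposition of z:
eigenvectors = [[0.29, 0.98, -0.68], [0.93, 0.15, 0.1], [-0.22, 0.10, 0.73]]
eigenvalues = [0.25, 0.07, -0.05]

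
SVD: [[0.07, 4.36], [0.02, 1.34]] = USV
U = [[0.96, 0.29],  [0.29, -0.96]]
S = [4.56, 0.0]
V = [[0.02, 1.0],[1.00, -0.02]]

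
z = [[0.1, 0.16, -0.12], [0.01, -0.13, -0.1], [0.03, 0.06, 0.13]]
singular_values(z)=[0.23, 0.21, 0.05]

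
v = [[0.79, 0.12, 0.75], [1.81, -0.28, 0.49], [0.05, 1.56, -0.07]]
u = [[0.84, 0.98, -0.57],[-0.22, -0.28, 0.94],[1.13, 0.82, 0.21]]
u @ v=[[2.41,-1.06,1.15], [-0.63,1.52,-0.37], [2.39,0.23,1.23]]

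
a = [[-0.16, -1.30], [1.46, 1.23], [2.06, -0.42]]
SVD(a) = [[-0.22, 0.68], [0.68, -0.41], [0.70, 0.61]] @ diag([2.604191849103136, 1.7315556049589609]) @ [[0.95,0.32],[0.32,-0.95]]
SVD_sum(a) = [[-0.54,-0.18], [1.68,0.56], [1.73,0.58]] + [[0.38, -1.12],[-0.22, 0.67],[0.33, -1.00]]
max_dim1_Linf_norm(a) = 2.06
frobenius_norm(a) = 3.13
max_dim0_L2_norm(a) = 2.53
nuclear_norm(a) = 4.34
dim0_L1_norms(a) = [3.68, 2.95]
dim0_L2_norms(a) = [2.53, 1.84]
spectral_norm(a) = 2.60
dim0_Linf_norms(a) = [2.06, 1.3]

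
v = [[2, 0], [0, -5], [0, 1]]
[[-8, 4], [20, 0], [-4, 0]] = v @ [[-4, 2], [-4, 0]]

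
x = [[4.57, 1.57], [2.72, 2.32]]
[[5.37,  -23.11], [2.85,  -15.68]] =x @ [[1.26, -4.58], [-0.25, -1.39]]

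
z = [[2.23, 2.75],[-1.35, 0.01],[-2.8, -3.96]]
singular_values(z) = [6.06, 1.1]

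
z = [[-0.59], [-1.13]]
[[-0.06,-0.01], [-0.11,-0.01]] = z @ [[0.1,0.01]]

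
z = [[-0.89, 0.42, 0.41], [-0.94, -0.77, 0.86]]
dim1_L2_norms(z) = [1.07, 1.49]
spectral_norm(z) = 1.64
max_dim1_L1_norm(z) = 2.57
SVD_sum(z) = [[-0.61,-0.23,0.46], [-1.1,-0.41,0.83]] + [[-0.28, 0.65, -0.05], [0.16, -0.36, 0.03]]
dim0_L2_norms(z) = [1.29, 0.88, 0.95]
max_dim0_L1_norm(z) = 1.83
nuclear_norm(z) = 2.45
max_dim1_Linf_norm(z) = 0.94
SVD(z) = [[-0.49, -0.87], [-0.87, 0.49]] @ diag([1.6421371823779225, 0.8099910334391965]) @ [[0.76, 0.29, -0.58], [0.4, -0.91, 0.07]]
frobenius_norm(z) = 1.83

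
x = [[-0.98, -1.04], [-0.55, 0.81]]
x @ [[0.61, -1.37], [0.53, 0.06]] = [[-1.15, 1.28], [0.09, 0.8]]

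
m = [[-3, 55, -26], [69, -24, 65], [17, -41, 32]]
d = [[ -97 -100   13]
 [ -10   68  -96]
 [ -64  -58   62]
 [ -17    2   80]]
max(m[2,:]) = 32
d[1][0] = -10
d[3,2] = 80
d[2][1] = -58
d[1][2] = -96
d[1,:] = [-10, 68, -96]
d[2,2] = 62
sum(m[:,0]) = 83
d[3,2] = 80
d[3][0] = -17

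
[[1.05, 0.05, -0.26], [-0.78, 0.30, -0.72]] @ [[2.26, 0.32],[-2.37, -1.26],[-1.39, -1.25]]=[[2.62, 0.60], [-1.47, 0.27]]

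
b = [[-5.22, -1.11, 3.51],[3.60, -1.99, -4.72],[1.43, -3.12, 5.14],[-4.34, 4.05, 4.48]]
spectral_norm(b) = 11.15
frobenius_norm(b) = 13.17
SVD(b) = [[-0.51,0.12,-0.84], [0.56,0.04,-0.20], [-0.20,0.93,0.28], [-0.63,-0.36,0.42]] @ diag([11.14536325753696, 6.154255972188163, 3.378240856767245]) @ [[0.64, -0.22, -0.74], [0.39, -0.74, 0.55], [0.67, 0.64, 0.38]]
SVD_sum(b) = [[-3.61,  1.25,  4.19], [3.96,  -1.37,  -4.59], [-1.4,  0.49,  1.62], [-4.44,  1.54,  5.15]] + [[0.29, -0.55, 0.41], [0.1, -0.18, 0.14], [2.2, -4.21, 3.15], [-0.84, 1.61, -1.21]] + [[-1.90,  -1.81,  -1.09], [-0.45,  -0.43,  -0.26], [0.63,  0.60,  0.36], [0.94,  0.90,  0.54]]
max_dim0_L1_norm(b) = 17.85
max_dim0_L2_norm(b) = 9.0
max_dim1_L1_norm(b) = 12.87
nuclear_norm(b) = 20.68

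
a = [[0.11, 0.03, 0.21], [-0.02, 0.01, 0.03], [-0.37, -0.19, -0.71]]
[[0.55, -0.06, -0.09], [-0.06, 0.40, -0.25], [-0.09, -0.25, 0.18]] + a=[[0.66, -0.03, 0.12], [-0.08, 0.41, -0.22], [-0.46, -0.44, -0.53]]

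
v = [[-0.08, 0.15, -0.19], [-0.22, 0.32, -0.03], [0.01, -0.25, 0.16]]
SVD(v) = [[-0.45, 0.49, 0.75], [-0.72, -0.7, 0.03], [0.54, -0.52, 0.66]] @ diag([0.5113667993939192, 0.19112987937666598, 0.08290576389540305]) @ [[0.39, -0.84, 0.38],[0.57, -0.10, -0.82],[-0.72, -0.53, -0.44]]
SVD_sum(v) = [[-0.09, 0.19, -0.09], [-0.14, 0.31, -0.14], [0.11, -0.23, 0.1]] + [[0.05,-0.01,-0.08], [-0.08,0.01,0.11], [-0.06,0.01,0.08]] + [[-0.04, -0.03, -0.03], [-0.0, -0.0, -0.00], [-0.04, -0.03, -0.02]]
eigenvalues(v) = [(-0.09+0j), (0.25+0.16j), (0.25-0.16j)]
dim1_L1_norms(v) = [0.42, 0.57, 0.42]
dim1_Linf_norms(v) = [0.19, 0.32, 0.25]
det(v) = -0.01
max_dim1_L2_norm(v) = 0.39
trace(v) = 0.40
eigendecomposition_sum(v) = [[-0.06+0.00j, (-0.01+0j), -0.05+0.00j],[(-0.04+0j), -0.00+0.00j, (-0.03+0j)],[-0.03+0.00j, (-0+0j), (-0.03+0j)]] + [[(-0.01+0.1j), 0.08-0.14j, (-0.07-0.03j)], [(-0.09+0.04j), (0.16+0.01j), (-0-0.08j)], [(0.02-0.13j), -0.12+0.18j, 0.09+0.05j]] + [[(-0.01-0.1j),  0.08+0.14j,  -0.07+0.03j],  [-0.09-0.04j,  0.16-0.01j,  -0.00+0.08j],  [(0.02+0.13j),  (-0.12-0.18j),  (0.09-0.05j)]]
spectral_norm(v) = 0.51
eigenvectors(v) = [[-0.79+0.00j, 0.50-0.04j, 0.50+0.04j],[-0.45+0.00j, (0.26+0.44j), (0.26-0.44j)],[-0.41+0.00j, -0.69+0.00j, (-0.69-0j)]]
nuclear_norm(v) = 0.79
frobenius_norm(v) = 0.55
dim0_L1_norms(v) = [0.31, 0.72, 0.38]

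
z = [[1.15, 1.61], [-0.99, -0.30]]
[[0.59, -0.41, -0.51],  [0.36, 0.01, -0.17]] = z @ [[-0.61, 0.08, 0.34], [0.80, -0.31, -0.56]]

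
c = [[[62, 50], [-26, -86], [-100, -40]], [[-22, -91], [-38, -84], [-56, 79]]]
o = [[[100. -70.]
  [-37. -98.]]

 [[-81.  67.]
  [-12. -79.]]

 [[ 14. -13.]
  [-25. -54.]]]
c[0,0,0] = 62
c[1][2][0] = -56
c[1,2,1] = 79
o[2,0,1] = -13.0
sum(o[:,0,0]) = 33.0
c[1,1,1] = -84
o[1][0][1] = 67.0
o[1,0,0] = -81.0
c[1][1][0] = -38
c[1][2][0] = -56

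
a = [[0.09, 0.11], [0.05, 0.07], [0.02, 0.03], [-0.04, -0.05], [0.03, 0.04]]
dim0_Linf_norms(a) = [0.09, 0.11]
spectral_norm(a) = 0.19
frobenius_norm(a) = 0.19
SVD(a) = [[-0.75, 0.53], [-0.46, -0.66], [-0.19, -0.48], [0.34, -0.12], [-0.27, -0.18]] @ diag([0.18832762360157068, 0.005718932469012041]) @ [[-0.62, -0.79], [0.79, -0.62]]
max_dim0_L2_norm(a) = 0.15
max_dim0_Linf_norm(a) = 0.11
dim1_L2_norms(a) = [0.14, 0.09, 0.04, 0.06, 0.05]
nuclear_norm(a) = 0.19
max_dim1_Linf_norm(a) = 0.11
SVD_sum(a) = [[0.09,0.11], [0.05,0.07], [0.02,0.03], [-0.04,-0.05], [0.03,0.04]] + [[0.00, -0.00], [-0.0, 0.00], [-0.00, 0.0], [-0.0, 0.00], [-0.0, 0.00]]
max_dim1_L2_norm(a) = 0.14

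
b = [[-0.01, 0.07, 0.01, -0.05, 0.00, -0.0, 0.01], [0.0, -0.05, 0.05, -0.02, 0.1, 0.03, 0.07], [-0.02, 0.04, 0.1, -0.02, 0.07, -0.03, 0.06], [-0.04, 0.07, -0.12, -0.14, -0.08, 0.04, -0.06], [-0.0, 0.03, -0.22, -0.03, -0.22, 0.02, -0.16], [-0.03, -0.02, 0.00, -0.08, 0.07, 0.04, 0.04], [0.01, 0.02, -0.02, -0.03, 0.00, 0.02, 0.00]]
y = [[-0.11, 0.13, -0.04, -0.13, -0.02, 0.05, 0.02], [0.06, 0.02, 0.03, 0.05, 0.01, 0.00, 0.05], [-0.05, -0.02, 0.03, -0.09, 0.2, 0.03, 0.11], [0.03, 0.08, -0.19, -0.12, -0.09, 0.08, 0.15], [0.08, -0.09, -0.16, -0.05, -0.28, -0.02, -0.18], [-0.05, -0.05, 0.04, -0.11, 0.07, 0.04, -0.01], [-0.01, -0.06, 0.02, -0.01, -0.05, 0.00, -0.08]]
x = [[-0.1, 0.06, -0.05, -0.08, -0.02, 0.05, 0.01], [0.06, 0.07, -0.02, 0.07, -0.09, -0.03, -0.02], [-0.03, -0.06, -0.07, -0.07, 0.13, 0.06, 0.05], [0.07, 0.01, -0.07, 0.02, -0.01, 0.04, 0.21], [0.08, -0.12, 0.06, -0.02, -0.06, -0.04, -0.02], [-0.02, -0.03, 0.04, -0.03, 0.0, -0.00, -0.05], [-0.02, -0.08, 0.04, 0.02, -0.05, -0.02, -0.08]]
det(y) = -0.00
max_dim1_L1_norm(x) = 0.47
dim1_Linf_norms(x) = [0.1, 0.09, 0.13, 0.21, 0.12, 0.05, 0.08]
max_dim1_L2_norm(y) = 0.39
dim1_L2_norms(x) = [0.16, 0.15, 0.19, 0.24, 0.17, 0.08, 0.13]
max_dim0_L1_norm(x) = 0.44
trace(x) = -0.22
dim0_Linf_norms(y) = [0.11, 0.13, 0.19, 0.13, 0.28, 0.08, 0.18]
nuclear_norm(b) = 0.80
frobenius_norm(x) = 0.44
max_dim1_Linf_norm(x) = 0.21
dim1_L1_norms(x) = [0.37, 0.36, 0.47, 0.43, 0.4, 0.17, 0.31]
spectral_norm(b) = 0.44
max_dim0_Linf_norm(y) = 0.28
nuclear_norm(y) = 1.27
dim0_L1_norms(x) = [0.38, 0.43, 0.35, 0.31, 0.36, 0.24, 0.44]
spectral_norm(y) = 0.46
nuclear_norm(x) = 0.95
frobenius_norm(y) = 0.64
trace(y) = -0.50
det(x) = 0.00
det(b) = -0.00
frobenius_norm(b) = 0.50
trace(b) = -0.28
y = b + x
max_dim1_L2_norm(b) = 0.35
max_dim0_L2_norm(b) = 0.28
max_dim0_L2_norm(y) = 0.37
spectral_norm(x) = 0.29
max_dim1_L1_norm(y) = 0.86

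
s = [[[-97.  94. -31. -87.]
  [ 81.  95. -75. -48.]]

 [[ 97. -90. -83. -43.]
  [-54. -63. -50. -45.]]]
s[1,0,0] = 97.0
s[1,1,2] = -50.0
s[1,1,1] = -63.0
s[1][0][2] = -83.0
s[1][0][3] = -43.0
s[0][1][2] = -75.0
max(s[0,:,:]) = 95.0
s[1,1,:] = [-54.0, -63.0, -50.0, -45.0]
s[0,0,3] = -87.0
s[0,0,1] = 94.0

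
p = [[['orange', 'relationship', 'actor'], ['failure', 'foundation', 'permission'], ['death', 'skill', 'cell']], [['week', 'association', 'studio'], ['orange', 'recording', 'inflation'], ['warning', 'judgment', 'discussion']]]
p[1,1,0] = 'orange'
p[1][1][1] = 'recording'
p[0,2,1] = 'skill'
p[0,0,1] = 'relationship'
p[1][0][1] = 'association'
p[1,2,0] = 'warning'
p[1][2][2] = 'discussion'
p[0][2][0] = 'death'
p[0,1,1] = 'foundation'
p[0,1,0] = 'failure'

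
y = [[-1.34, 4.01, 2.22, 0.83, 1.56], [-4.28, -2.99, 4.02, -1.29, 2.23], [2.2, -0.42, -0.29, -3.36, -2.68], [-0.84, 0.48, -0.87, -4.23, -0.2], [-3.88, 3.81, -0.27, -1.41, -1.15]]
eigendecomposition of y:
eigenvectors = [[(0.45+0j), 0.56+0.00j, 0.56-0.00j, -0.35+0.00j, (0.07+0j)],[(0.14+0j), (0.01+0.53j), 0.01-0.53j, (0.27+0j), -0.61+0.00j],[0.81+0.00j, (-0.29+0.02j), -0.29-0.02j, (0.17+0j), 0.38+0.00j],[(-0.14+0j), -0.00+0.06j, -0.00-0.06j, 0.48+0.00j, (0.35+0j)],[(-0.33+0j), (0.4+0.4j), (0.4-0.4j), -0.74+0.00j, (0.6+0j)]]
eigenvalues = [(2.53+0j), (-1.34+5.06j), (-1.34-5.06j), (-3.37+0j), (-6.49+0j)]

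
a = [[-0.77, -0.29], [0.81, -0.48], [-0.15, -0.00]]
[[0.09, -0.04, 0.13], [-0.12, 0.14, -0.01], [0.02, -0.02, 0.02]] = a @ [[-0.13, 0.10, -0.11],[0.04, -0.13, -0.16]]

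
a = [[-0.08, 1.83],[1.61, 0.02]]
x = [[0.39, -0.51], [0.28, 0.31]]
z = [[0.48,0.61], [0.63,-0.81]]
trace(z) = -0.33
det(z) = -0.77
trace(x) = 0.70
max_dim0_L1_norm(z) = 1.42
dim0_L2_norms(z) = [0.79, 1.01]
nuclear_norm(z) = 1.79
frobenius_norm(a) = 2.44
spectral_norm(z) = 1.06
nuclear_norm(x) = 1.06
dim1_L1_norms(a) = [1.91, 1.63]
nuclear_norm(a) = 3.44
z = a @ x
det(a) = -2.95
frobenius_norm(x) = 0.77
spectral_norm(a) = 1.83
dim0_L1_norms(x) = [0.67, 0.82]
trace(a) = -0.06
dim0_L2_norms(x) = [0.48, 0.6]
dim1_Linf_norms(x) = [0.51, 0.31]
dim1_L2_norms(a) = [1.83, 1.61]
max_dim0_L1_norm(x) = 0.82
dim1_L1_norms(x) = [0.9, 0.59]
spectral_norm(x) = 0.65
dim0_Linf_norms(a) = [1.61, 1.83]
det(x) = 0.26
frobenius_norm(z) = 1.29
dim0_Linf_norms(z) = [0.63, 0.81]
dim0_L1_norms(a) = [1.69, 1.85]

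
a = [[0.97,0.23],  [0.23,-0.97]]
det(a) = -0.99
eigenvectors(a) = [[0.99,-0.12], [0.12,0.99]]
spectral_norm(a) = 1.00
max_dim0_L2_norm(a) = 1.0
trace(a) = 0.00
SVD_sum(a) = [[0.97, 0.0],  [0.23, 0.00]] + [[0.0,0.23], [0.0,-0.97]]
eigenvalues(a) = [1.0, -1.0]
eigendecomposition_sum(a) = [[0.98, 0.12], [0.12, 0.01]] + [[-0.01, 0.12], [0.12, -0.98]]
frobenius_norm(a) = 1.41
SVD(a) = [[-0.97,-0.23],[-0.23,0.97]] @ diag([0.9968951800465282, 0.9968951800465282]) @ [[-1.0, -0.0], [-0.0, -1.0]]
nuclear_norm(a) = 1.99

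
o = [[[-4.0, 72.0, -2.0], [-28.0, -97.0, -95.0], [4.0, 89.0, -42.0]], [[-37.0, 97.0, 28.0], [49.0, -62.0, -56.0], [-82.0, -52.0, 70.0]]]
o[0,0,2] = -2.0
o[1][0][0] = -37.0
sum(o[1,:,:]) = -45.0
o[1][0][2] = 28.0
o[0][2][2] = -42.0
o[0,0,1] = 72.0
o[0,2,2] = -42.0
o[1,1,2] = -56.0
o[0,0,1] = 72.0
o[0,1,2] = -95.0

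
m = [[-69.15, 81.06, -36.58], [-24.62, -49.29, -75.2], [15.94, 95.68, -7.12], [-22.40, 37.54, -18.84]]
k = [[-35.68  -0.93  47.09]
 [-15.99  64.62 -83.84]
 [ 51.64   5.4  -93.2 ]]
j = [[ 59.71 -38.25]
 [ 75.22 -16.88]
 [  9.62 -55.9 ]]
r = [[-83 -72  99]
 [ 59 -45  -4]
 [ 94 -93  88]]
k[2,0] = 51.64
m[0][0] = -69.15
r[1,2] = -4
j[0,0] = 59.71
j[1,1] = -16.88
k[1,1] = 64.62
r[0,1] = -72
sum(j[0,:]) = 21.46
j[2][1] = -55.9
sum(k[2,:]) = -36.160000000000004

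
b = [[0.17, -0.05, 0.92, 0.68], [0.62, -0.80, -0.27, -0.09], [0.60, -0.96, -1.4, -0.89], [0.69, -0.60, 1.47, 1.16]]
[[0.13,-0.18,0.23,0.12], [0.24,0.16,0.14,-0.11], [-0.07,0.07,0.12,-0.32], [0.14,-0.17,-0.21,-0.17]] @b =[[0.13, -0.16, 0.02, 0.04], [0.15, -0.21, -0.18, -0.10], [-0.12, 0.02, -0.72, -0.53], [-0.32, 0.43, 0.22, 0.10]]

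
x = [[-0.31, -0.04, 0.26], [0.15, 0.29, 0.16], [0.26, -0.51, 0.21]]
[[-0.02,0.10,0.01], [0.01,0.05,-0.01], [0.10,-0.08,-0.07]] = x @ [[0.15,-0.18,-0.1],[-0.09,0.16,0.05],[0.09,0.21,-0.09]]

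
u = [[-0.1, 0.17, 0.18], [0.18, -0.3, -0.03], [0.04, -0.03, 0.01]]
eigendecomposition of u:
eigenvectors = [[0.52, -0.83, -0.77], [-0.85, -0.38, -0.57], [-0.11, -0.40, 0.28]]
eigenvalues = [-0.41, 0.06, -0.04]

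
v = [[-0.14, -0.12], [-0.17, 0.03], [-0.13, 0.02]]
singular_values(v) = [0.26, 0.12]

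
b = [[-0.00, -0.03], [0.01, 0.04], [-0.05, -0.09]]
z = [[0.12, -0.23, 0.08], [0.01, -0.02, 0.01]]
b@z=[[-0.00, 0.0, -0.00], [0.00, -0.0, 0.00], [-0.01, 0.01, -0.0]]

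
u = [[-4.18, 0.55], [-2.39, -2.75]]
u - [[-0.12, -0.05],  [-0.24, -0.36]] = [[-4.06, 0.60],[-2.15, -2.39]]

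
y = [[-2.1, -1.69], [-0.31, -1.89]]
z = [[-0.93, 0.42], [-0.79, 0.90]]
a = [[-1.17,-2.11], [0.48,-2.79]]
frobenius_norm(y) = 3.31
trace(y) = -3.99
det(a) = 4.28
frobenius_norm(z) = 1.57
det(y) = 3.45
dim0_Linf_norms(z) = [0.93, 0.9]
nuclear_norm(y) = 4.22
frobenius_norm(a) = 3.72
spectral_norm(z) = 1.54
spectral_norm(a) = 3.51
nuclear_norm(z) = 1.87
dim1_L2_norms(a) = [2.41, 2.83]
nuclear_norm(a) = 4.73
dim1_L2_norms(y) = [2.7, 1.92]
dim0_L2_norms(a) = [1.26, 3.5]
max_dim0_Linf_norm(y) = 2.1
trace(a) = -3.96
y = a + z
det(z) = -0.51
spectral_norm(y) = 3.12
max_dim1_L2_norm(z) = 1.2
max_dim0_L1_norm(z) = 1.72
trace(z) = -0.03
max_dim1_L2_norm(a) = 2.83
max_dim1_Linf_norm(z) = 0.93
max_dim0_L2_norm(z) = 1.22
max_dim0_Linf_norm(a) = 2.79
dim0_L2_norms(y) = [2.12, 2.54]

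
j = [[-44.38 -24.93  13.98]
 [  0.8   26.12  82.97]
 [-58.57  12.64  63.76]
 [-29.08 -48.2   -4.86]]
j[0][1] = -24.93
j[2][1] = 12.64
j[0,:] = [-44.38, -24.93, 13.98]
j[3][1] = -48.2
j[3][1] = -48.2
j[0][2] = 13.98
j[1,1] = 26.12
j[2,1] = 12.64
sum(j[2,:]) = 17.83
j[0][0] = -44.38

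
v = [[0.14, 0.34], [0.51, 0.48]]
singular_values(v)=[0.78, 0.14]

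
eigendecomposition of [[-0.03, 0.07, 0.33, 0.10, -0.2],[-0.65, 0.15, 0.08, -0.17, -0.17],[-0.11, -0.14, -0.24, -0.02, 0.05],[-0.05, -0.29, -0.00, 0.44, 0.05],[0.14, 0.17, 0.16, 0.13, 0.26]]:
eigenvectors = [[(0.31-0.37j), (0.31+0.37j), (-0.07+0j), -0.05+0.00j, (-0.34+0j)], [0.67+0.00j, (0.67-0j), 0.47+0.00j, (-0.63+0j), (0.3+0j)], [(-0+0.34j), (-0-0.34j), (-0.06+0j), 0.50+0.00j, 0.07+0.00j], [(0.25+0.16j), (0.25-0.16j), (-0.87+0j), -0.47+0.00j, (0.19+0j)], [-0.20-0.25j, (-0.2+0.25j), (-0.15+0j), (0.37+0j), (0.87+0j)]]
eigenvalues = [(-0.17+0.42j), (-0.17-0.42j), (0.6+0j), (0.01+0j), (0.3+0j)]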